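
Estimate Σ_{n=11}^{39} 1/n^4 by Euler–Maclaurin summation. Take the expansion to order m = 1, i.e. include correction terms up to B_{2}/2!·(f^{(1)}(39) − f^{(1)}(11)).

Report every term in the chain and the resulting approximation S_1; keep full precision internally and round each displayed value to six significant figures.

∫_11^39 1/x^4 dx evaluates to 0.000244819.
Boundary: ½(f(11) + f(39)) = ½(6.83013e-05 + 4.32257e-07) = 3.43668e-05.
Running total after boundary: 0.000279186.
Order-1 term: 1/12 · (-4.43340e-08 − (-2.48369e-05)) = 2.06604e-06.

S_1 ≈ 0.000281252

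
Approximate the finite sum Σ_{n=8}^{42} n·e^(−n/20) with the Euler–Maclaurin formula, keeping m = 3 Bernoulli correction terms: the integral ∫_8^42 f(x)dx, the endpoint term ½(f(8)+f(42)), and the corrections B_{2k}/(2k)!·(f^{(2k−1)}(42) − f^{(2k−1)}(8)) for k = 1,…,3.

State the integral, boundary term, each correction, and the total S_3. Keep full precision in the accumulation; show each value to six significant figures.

S_3 ≈ 228.741

The integral term ∫_8^42 x·e^(−x/20) dx = 223.533.
Boundary: ½(f(8) + f(42)) = ½(5.36256 + 5.14317) = 5.25287.
Running total after boundary: 228.786.
Order-1 term: 1/12 · (-0.134702 − 0.402192) = -0.0447412.
Partial sum through k=1: 228.741.
Order-2 term: −1/720 · (0.000275527 − 0.00435708) = 5.66882e-06.
Partial sum through k=2: 228.741.
Order-3 term: 1/30240 · (2.21952e-06 − 1.92717e-05) = -5.63895e-10.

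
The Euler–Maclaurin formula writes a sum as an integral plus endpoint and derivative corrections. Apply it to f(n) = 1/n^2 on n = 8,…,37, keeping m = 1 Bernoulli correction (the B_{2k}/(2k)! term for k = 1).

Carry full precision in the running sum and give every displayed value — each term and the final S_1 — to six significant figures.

S_1 ≈ 0.106473

Integral: ∫_8^37 1/x^2 dx = 0.0979730.
Boundary: ½(f(8) + f(37)) = ½(0.0156250 + 0.000730460) = 0.00817773.
So far: 0.106151.
k=1: B_{2}/(2)! × [f^{(1)}(37) − f^{(1)}(8)] = 1/12 × (-3.94843e-05 − (-0.00390625)) = 0.000322230.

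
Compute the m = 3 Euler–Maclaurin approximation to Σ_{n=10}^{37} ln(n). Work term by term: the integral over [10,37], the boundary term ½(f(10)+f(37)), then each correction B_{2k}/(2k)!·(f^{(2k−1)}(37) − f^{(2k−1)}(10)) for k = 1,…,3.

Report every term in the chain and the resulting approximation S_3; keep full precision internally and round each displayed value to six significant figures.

S_3 ≈ 86.5288

The integral term ∫_10^37 ln(x) dx = 83.5781.
Boundary: ½(f(10) + f(37)) = ½(2.30259 + 3.61092) = 2.95675.
Running total after boundary: 86.5349.
Order-1 term: 1/12 · (0.0270270 − 0.100000) = -0.00608108.
Partial sum through k=1: 86.5288.
Order-2 term: −1/720 · (3.94843e-05 − 0.00200000) = 2.72294e-06.
Partial sum through k=2: 86.5288.
Order-3 term: 1/30240 · (3.46101e-07 − 0.000240000) = -7.92506e-09.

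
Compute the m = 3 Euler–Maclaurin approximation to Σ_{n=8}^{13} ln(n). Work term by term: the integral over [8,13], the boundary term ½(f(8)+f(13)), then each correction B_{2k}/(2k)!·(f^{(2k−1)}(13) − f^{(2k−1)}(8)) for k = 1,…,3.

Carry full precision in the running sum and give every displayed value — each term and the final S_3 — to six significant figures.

S_3 ≈ 14.0270

∫_8^13 ln(x) dx evaluates to 11.7088.
Endpoint term: (f(8) + f(13))/2 = (2.07944 + 2.56495)/2 = 2.32220.
Running total after boundary: 14.0310.
k=1: B_{2}/(2)! × [f^{(1)}(13) − f^{(1)}(8)] = 1/12 × (0.0769231 − 0.125000) = -0.00400641.
After k=1: 14.0270.
k=2: B_{4}/(4)! × [f^{(3)}(13) − f^{(3)}(8)] = −1/720 × (0.000910332 − 0.00390625) = 4.16100e-06.
After k=2: 14.0270.
k=3: B_{6}/(6)! × [f^{(5)}(13) − f^{(5)}(8)] = 1/30240 × (6.46390e-05 − 0.000732422) = -2.20828e-08.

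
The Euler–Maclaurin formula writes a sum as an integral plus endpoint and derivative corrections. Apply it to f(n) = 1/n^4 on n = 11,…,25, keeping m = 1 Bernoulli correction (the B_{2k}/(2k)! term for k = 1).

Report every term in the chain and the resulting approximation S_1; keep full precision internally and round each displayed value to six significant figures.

S_1 ≈ 0.000266571

The integral term ∫_11^25 1/x^4 dx = 0.000229105.
Boundary: ½(f(11) + f(25)) = ½(6.83013e-05 + 2.56000e-06) = 3.54307e-05.
Integral + boundary = 0.000264536.
Order-1 term: 1/12 · (-4.09600e-07 − (-2.48369e-05)) = 2.03560e-06.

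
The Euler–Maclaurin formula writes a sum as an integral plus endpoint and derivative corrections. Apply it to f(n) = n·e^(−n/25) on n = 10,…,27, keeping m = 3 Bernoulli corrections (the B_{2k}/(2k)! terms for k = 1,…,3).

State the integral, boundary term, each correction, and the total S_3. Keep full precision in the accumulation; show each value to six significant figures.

Integral: ∫_10^27 x·e^(−x/25) dx = 145.056.
½[f(10) + f(27)] = ½[6.70320 + 9.16908] = 7.93614.
So far: 152.992.
Order-1 term: 1/12 · (-0.0271676 − 0.402192) = -0.0357800.
After k=1: 152.956.
Order-2 term: −1/720 · (0.00104324 − 0.00278853) = 2.42402e-06.
After k=2: 152.956.
Order-3 term: 1/30240 · (3.40791e-06 − 7.89369e-06) = -1.48339e-10.

S_3 ≈ 152.956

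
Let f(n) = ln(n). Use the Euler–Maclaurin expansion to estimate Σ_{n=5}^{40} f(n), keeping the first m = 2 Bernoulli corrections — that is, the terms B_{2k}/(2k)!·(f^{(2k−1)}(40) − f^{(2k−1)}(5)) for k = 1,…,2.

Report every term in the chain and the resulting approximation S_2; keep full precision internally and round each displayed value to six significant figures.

∫_5^40 ln(x) dx evaluates to 104.508.
½[f(5) + f(40)] = ½[1.60944 + 3.68888] = 2.64916.
Integral + boundary = 107.157.
Order-1 term: 1/12 · (0.0250000 − 0.200000) = -0.0145833.
After k=1: 107.143.
Order-2 term: −1/720 · (3.12500e-05 − 0.0160000) = 2.21788e-05.

S_2 ≈ 107.143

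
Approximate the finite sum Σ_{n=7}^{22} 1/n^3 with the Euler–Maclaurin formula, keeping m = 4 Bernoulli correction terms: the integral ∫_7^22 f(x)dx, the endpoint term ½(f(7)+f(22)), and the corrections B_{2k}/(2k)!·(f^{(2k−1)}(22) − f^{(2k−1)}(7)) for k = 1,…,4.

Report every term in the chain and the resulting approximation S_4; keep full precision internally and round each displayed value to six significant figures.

∫_7^22 1/x^3 dx evaluates to 0.00917102.
½[f(7) + f(22)] = ½[0.00291545 + 9.39144e-05] = 0.00150468.
Running total after boundary: 0.0106757.
k=1: B_{2}/(2)! × [f^{(1)}(22) − f^{(1)}(7)] = 1/12 × (-1.28065e-05 − (-0.00124948)) = 0.000103056.
Partial sum through k=1: 0.0107788.
k=2: B_{4}/(4)! × [f^{(3)}(22) − f^{(3)}(7)] = −1/720 × (-5.29194e-07 − (-0.000509992)) = -7.07587e-07.
Partial sum through k=2: 0.0107781.
k=3: B_{6}/(6)! × [f^{(5)}(22) − f^{(5)}(7)] = 1/30240 × (-4.59218e-08 − (-0.000437136)) = 1.44540e-08.
Partial sum through k=3: 0.0107781.
k=4: B_{8}/(8)! × [f^{(7)}(22) − f^{(7)}(7)] = −1/1209600 × (-6.83135e-09 − (-0.000642322)) = -5.31014e-10.

S_4 ≈ 0.0107781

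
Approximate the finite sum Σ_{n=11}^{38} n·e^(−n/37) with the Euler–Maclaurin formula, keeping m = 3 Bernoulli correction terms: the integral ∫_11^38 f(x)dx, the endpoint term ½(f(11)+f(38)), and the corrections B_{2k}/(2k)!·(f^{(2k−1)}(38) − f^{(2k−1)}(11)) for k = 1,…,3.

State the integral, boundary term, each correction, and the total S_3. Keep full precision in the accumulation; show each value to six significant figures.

The integral term ∫_11^38 x·e^(−x/37) dx = 325.610.
Boundary: ½(f(11) + f(38)) = ½(8.17105 + 13.6067) = 10.8889.
Integral + boundary = 336.499.
Order-1 term: 1/12 · (-0.00967757 − 0.521984) = -0.0443051.
Running total after k=1: 336.454.
Order-2 term: −1/720 · (0.000516043 − 0.00146649) = 1.32007e-06.
Running total after k=2: 336.454.
Order-3 term: 1/30240 · (7.59061e-07 − 1.86391e-06) = -3.65362e-11.

S_3 ≈ 336.454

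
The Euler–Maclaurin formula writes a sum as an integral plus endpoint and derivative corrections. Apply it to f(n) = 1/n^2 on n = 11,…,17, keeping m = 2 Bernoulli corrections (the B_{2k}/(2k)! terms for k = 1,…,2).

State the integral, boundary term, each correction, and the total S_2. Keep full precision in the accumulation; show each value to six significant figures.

S_2 ≈ 0.0380390

The integral term ∫_11^17 1/x^2 dx = 0.0320856.
Boundary: ½(f(11) + f(17)) = ½(0.00826446 + 0.00346021) = 0.00586234.
Integral + boundary = 0.0379479.
Correction k=1: B_{2}/2! · (f^{(1)}(17) − f^{(1)}(11)) = 1/12 · (-0.000407083 − (-0.00150263)) = 9.12955e-05.
Partial sum through k=1: 0.0380392.
Correction k=2: B_{4}/4! · (f^{(3)}(17) − f^{(3)}(11)) = −1/720 · (-1.69031e-05 − (-0.000149021)) = -1.83497e-07.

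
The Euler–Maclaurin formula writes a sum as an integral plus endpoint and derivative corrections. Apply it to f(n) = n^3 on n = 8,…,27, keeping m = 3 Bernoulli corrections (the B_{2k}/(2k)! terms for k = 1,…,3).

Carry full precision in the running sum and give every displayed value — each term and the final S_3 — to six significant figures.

∫_8^27 x^3 dx evaluates to 131836.
Endpoint term: (f(8) + f(27))/2 = (512.000 + 19683.0)/2 = 10097.5.
Running total after boundary: 141934.
Order-1 term: 1/12 · (2187.00 − 192.000) = 166.250.
Running total after k=1: 142100.
Order-2 term: −1/720 · (6.00000 − 6.00000) = 0.00000.
Running total after k=2: 142100.
Order-3 term: 1/30240 · (0.00000 − 0.00000) = 0.00000.

S_3 ≈ 142100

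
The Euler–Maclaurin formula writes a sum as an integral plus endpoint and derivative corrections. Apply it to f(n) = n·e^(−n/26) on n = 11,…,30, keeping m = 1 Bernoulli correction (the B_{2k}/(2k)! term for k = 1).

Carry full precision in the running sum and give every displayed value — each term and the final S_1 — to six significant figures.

S_1 ≈ 179.182

Integral: ∫_11^30 x·e^(−x/26) dx = 170.884.
Boundary: ½(f(11) + f(30)) = ½(7.20531 + 9.46264) = 8.33397.
Running total after boundary: 179.218.
k=1: B_{2}/(2)! × [f^{(1)}(30) − f^{(1)}(11)] = 1/12 × (-0.0485263 − 0.377901) = -0.0355356.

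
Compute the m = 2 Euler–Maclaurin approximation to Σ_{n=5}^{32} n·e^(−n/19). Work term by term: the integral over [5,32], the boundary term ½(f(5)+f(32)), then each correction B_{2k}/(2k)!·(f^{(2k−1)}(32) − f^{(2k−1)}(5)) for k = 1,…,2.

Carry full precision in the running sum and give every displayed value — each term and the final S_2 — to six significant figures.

S_2 ≈ 175.487

∫_5^32 x·e^(−x/19) dx evaluates to 170.653.
Boundary: ½(f(5) + f(32)) = ½(3.84310 + 5.93891) = 4.89101.
Running total after boundary: 175.544.
Correction k=1: B_{2}/2! · (f^{(1)}(32) − f^{(1)}(5)) = 1/12 · (-0.126983 − 0.566352) = -0.0577779.
After k=1: 175.487.
Correction k=2: B_{4}/4! · (f^{(3)}(32) − f^{(3)}(5)) = −1/720 · (0.000676450 − 0.00582713) = 7.15372e-06.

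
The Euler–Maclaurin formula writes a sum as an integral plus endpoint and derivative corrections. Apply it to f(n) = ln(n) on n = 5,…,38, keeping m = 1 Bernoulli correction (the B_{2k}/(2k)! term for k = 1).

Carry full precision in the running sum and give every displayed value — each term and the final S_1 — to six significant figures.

The integral term ∫_5^38 ln(x) dx = 97.1811.
Boundary: ½(f(5) + f(38)) = ½(1.60944 + 3.63759) = 2.62351.
So far: 99.8046.
Correction k=1: B_{2}/2! · (f^{(1)}(38) − f^{(1)}(5)) = 1/12 · (0.0263158 − 0.200000) = -0.0144737.

S_1 ≈ 99.7901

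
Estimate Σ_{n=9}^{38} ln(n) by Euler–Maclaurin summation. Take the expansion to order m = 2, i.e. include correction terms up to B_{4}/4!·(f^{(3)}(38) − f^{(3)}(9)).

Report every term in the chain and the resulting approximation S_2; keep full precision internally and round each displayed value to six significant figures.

Integral: ∫_9^38 ln(x) dx = 89.4533.
½[f(9) + f(38)] = ½[2.19722 + 3.63759] = 2.91741.
So far: 92.3707.
Order-1 term: 1/12 · (0.0263158 − 0.111111) = -0.00706628.
Partial sum through k=1: 92.3636.
Order-2 term: −1/720 · (3.64485e-05 − 0.00274348) = 3.75977e-06.

S_2 ≈ 92.3636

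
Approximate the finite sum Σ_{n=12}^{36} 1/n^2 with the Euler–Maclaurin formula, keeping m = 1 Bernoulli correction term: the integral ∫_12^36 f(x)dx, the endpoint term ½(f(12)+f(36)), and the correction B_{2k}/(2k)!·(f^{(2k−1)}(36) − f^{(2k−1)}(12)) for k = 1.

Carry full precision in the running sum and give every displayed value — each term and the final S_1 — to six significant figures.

S_1 ≈ 0.0595065

The integral term ∫_12^36 1/x^2 dx = 0.0555556.
Boundary: ½(f(12) + f(36)) = ½(0.00694444 + 0.000771605) = 0.00385802.
Running total after boundary: 0.0594136.
Correction k=1: B_{2}/2! · (f^{(1)}(36) − f^{(1)}(12)) = 1/12 · (-4.28669e-05 − (-0.00115741)) = 9.28784e-05.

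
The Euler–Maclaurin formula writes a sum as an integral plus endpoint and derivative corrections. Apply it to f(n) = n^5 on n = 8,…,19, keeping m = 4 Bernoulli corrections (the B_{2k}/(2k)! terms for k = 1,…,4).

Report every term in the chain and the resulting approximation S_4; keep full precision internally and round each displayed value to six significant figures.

S_4 ≈ 9.10429e+06

∫_8^19 x^5 dx evaluates to 7.79729e+06.
Boundary: ½(f(8) + f(19)) = ½(32768.0 + 2.47610e+06) = 1.25443e+06.
Integral + boundary = 9.05172e+06.
k=1: B_{2}/(2)! × [f^{(1)}(19) − f^{(1)}(8)] = 1/12 × (651605 − 20480.0) = 52593.8.
After k=1: 9.10432e+06.
k=2: B_{4}/(4)! × [f^{(3)}(19) − f^{(3)}(8)] = −1/720 × (21660.0 − 3840.00) = -24.7500.
After k=2: 9.10429e+06.
k=3: B_{6}/(6)! × [f^{(5)}(19) − f^{(5)}(8)] = 1/30240 × (120.000 − 120.000) = 0.00000.
After k=3: 9.10429e+06.
k=4: B_{8}/(8)! × [f^{(7)}(19) − f^{(7)}(8)] = −1/1209600 × (0.00000 − 0.00000) = 0.00000.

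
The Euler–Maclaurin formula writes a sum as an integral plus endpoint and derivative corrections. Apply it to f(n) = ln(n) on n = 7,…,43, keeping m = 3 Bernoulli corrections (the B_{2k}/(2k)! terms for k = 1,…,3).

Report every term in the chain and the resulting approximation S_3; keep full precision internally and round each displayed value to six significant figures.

Integral: ∫_7^43 ln(x) dx = 112.110.
½[f(7) + f(43)] = ½[1.94591 + 3.76120] = 2.85356.
Running total after boundary: 114.964.
Order-1 term: 1/12 · (0.0232558 − 0.142857) = -0.00996678.
Running total after k=1: 114.954.
Order-2 term: −1/720 · (2.51550e-05 − 0.00583090) = 8.06354e-06.
Running total after k=2: 114.954.
Order-3 term: 1/30240 · (1.63256e-07 − 0.00142798) = -4.72160e-08.

S_3 ≈ 114.954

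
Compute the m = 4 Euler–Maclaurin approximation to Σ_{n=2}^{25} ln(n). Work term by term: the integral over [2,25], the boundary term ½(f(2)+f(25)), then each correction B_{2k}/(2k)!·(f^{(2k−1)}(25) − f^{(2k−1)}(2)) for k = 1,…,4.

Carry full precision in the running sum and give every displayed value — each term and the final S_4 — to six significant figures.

S_4 ≈ 58.0036

The integral term ∫_2^25 ln(x) dx = 56.0856.
½[f(2) + f(25)] = ½[0.693147 + 3.21888] = 1.95601.
So far: 58.0416.
Correction k=1: B_{2}/2! · (f^{(1)}(25) − f^{(1)}(2)) = 1/12 · (0.0400000 − 0.500000) = -0.0383333.
Running total after k=1: 58.0033.
Correction k=2: B_{4}/4! · (f^{(3)}(25) − f^{(3)}(2)) = −1/720 · (0.000128000 − 0.250000) = 0.000347044.
Running total after k=2: 58.0036.
Correction k=3: B_{6}/6! · (f^{(5)}(25) − f^{(5)}(2)) = 1/30240 · (2.45760e-06 − 0.750000) = -2.48015e-05.
Running total after k=3: 58.0036.
Correction k=4: B_{8}/8! · (f^{(7)}(25) − f^{(7)}(2)) = −1/1209600 · (1.17965e-07 − 5.62500) = 4.65030e-06.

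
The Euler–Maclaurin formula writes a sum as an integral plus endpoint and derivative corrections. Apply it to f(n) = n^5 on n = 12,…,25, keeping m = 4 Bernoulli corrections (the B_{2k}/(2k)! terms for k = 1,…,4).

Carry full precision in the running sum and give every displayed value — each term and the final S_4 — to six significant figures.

S_4 ≈ 4.53537e+07

Integral: ∫_12^25 x^5 dx = 4.01924e+07.
½[f(12) + f(25)] = ½[248832 + 9.76562e+06] = 5.00723e+06.
Integral + boundary = 4.51997e+07.
Order-1 term: 1/12 · (1.95312e+06 − 103680) = 154120.
Partial sum through k=1: 4.53538e+07.
Order-2 term: −1/720 · (37500.0 − 8640.00) = -40.0833.
Partial sum through k=2: 4.53537e+07.
Order-3 term: 1/30240 · (120.000 − 120.000) = 0.00000.
Partial sum through k=3: 4.53537e+07.
Order-4 term: −1/1209600 · (0.00000 − 0.00000) = 0.00000.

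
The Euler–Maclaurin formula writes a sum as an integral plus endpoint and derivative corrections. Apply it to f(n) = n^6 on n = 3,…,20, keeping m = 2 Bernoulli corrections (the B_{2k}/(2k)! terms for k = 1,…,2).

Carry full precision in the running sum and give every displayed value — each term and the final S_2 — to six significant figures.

The integral term ∫_3^20 x^6 dx = 1.82857e+08.
Boundary: ½(f(3) + f(20)) = ½(729.000 + 6.40000e+07) = 3.20004e+07.
So far: 2.14857e+08.
k=1: B_{2}/(2)! × [f^{(1)}(20) − f^{(1)}(3)] = 1/12 × (1.92000e+07 − 1458.00) = 1.59988e+06.
Partial sum through k=1: 2.16457e+08.
k=2: B_{4}/(4)! × [f^{(3)}(20) − f^{(3)}(3)] = −1/720 × (960000 − 3240.00) = -1328.83.

S_2 ≈ 2.16456e+08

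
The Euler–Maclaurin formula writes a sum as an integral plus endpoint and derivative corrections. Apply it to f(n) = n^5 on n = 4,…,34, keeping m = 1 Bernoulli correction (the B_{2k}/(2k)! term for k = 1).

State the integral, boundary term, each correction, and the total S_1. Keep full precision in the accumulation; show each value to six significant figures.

S_1 ≈ 2.80742e+08

∫_4^34 x^5 dx evaluates to 2.57467e+08.
½[f(4) + f(34)] = ½[1024.00 + 4.54354e+07] = 2.27182e+07.
Integral + boundary = 2.80185e+08.
k=1: B_{2}/(2)! × [f^{(1)}(34) − f^{(1)}(4)] = 1/12 × (6.68168e+06 − 1280.00) = 556700.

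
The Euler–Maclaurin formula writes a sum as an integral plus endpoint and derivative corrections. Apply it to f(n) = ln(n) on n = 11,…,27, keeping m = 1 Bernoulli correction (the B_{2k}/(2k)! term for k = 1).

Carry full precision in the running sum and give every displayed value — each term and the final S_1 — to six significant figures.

Integral: ∫_11^27 ln(x) dx = 46.6107.
½[f(11) + f(27)] = ½[2.39790 + 3.29584] = 2.84687.
Integral + boundary = 49.4576.
Correction k=1: B_{2}/2! · (f^{(1)}(27) − f^{(1)}(11)) = 1/12 · (0.0370370 − 0.0909091) = -0.00448934.

S_1 ≈ 49.4531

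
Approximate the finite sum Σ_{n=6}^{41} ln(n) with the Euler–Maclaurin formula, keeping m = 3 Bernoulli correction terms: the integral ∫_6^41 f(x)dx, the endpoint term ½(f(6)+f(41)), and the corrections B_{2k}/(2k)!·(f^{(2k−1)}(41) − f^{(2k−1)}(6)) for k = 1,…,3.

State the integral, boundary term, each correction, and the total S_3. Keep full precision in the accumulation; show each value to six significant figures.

S_3 ≈ 109.247

Integral: ∫_6^41 ln(x) dx = 106.506.
½[f(6) + f(41)] = ½[1.79176 + 3.71357] = 2.75267.
So far: 109.259.
Correction k=1: B_{2}/2! · (f^{(1)}(41) − f^{(1)}(6)) = 1/12 · (0.0243902 − 0.166667) = -0.0118564.
After k=1: 109.247.
Correction k=2: B_{4}/4! · (f^{(3)}(41) − f^{(3)}(6)) = −1/720 · (2.90187e-05 − 0.00925926) = 1.28198e-05.
After k=2: 109.247.
Correction k=3: B_{6}/6! · (f^{(5)}(41) − f^{(5)}(6)) = 1/30240 · (2.07153e-07 − 0.00308642) = -1.02057e-07.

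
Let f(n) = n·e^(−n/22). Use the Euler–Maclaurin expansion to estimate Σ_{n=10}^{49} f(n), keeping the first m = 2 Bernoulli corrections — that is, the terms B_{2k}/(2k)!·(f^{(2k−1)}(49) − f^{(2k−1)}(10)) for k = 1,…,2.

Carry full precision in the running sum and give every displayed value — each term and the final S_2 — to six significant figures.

∫_10^49 x·e^(−x/22) dx evaluates to 278.436.
Boundary: ½(f(10) + f(49)) = ½(6.34736 + 5.28328) = 5.81532.
So far: 284.252.
k=1: B_{2}/(2)! × [f^{(1)}(49) − f^{(1)}(10)] = 1/12 × (-0.132327 − 0.346220) = -0.0398789.
Partial sum through k=1: 284.212.
k=2: B_{4}/(4)! × [f^{(3)}(49) − f^{(3)}(10)] = −1/720 × (0.000172143 − 0.00333821) = 4.39731e-06.

S_2 ≈ 284.212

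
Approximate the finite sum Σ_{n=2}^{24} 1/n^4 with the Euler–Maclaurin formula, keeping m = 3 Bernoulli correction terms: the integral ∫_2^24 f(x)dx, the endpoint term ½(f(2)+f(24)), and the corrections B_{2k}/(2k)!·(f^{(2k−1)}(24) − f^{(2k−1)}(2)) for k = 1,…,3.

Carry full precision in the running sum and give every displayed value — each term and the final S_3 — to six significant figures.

The integral term ∫_2^24 1/x^4 dx = 0.0416426.
Boundary: ½(f(2) + f(24)) = ½(0.0625000 + 3.01408e-06) = 0.0312515.
So far: 0.0728941.
Order-1 term: 1/12 · (-5.02347e-07 − (-0.125000)) = 0.0104166.
Running total after k=1: 0.0833107.
Order-2 term: −1/720 · (-2.61639e-08 − (-0.937500)) = -0.00130208.
Running total after k=2: 0.0820086.
Order-3 term: 1/30240 · (-2.54371e-09 − (-13.1250)) = 0.000434028.

S_3 ≈ 0.0824426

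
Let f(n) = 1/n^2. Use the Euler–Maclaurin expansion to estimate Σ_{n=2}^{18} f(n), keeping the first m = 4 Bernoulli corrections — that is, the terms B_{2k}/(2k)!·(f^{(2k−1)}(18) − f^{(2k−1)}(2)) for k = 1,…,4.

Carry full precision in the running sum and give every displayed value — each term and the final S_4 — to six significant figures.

∫_2^18 1/x^2 dx evaluates to 0.444444.
Boundary: ½(f(2) + f(18)) = ½(0.250000 + 0.00308642) = 0.126543.
Running total after boundary: 0.570988.
k=1: B_{2}/(2)! × [f^{(1)}(18) − f^{(1)}(2)] = 1/12 × (-0.000342936 − (-0.250000)) = 0.0208048.
Running total after k=1: 0.591792.
k=2: B_{4}/(4)! × [f^{(3)}(18) − f^{(3)}(2)] = −1/720 × (-1.27013e-05 − (-0.750000)) = -0.00104165.
Running total after k=2: 0.590751.
k=3: B_{6}/(6)! × [f^{(5)}(18) − f^{(5)}(2)] = 1/30240 × (-1.17605e-06 − (-5.62500)) = 0.000186012.
Running total after k=3: 0.590937.
k=4: B_{8}/(8)! × [f^{(7)}(18) − f^{(7)}(2)] = −1/1209600 × (-2.03268e-07 − (-78.7500)) = -6.51042e-05.

S_4 ≈ 0.590872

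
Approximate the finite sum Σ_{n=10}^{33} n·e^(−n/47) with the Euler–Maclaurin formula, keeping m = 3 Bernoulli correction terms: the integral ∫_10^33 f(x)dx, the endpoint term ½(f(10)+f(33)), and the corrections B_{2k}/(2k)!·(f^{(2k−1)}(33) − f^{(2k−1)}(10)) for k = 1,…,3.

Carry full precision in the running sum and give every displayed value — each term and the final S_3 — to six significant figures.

∫_10^33 x·e^(−x/47) dx evaluates to 302.365.
Endpoint term: (f(10) + f(33))/2 = (8.08345 + 16.3525)/2 = 12.2180.
Running total after boundary: 314.583.
Order-1 term: 1/12 · (0.147605 − 0.636357) = -0.0407294.
Partial sum through k=1: 314.542.
Order-2 term: −1/720 · (0.000515466 − 0.00101994) = 7.00658e-07.
Partial sum through k=2: 314.542.
Order-3 term: 1/30240 · (4.36447e-07 − 7.93031e-07) = -1.17918e-11.

S_3 ≈ 314.542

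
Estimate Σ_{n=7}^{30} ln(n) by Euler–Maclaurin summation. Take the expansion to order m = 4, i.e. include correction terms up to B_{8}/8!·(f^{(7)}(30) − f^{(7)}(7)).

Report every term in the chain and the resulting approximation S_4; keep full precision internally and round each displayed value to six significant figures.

S_4 ≈ 68.0790

Integral: ∫_7^30 ln(x) dx = 65.4146.
½[f(7) + f(30)] = ½[1.94591 + 3.40120] = 2.67355.
Integral + boundary = 68.0881.
Order-1 term: 1/12 · (0.0333333 − 0.142857) = -0.00912698.
Running total after k=1: 68.0790.
Order-2 term: −1/720 · (7.40741e-05 − 0.00583090) = 7.99560e-06.
Running total after k=2: 68.0790.
Order-3 term: 1/30240 · (9.87654e-07 − 0.00142798) = -4.71888e-08.
Running total after k=3: 68.0790.
Order-4 term: −1/1209600 · (3.29218e-08 − 0.000874271) = 7.22750e-10.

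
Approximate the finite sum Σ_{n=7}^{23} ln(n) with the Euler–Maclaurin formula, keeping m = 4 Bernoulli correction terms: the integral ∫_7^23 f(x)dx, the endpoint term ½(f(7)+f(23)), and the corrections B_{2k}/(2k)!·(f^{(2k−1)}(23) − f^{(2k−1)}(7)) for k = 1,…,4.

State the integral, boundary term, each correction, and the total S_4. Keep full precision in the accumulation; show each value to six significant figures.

∫_7^23 ln(x) dx evaluates to 42.4950.
½[f(7) + f(23)] = ½[1.94591 + 3.13549] = 2.54070.
Running total after boundary: 45.0357.
k=1: B_{2}/(2)! × [f^{(1)}(23) − f^{(1)}(7)] = 1/12 × (0.0434783 − 0.142857) = -0.00828157.
After k=1: 45.0274.
k=2: B_{4}/(4)! × [f^{(3)}(23) − f^{(3)}(7)] = −1/720 × (0.000164379 − 0.00583090) = 7.87017e-06.
After k=2: 45.0274.
k=3: B_{6}/(6)! × [f^{(5)}(23) − f^{(5)}(7)] = 1/30240 × (3.72883e-06 − 0.00142798) = -4.70981e-08.
After k=3: 45.0274.
k=4: B_{8}/(8)! × [f^{(7)}(23) − f^{(7)}(7)] = −1/1209600 × (2.11465e-07 − 0.000874271) = 7.22602e-10.

S_4 ≈ 45.0274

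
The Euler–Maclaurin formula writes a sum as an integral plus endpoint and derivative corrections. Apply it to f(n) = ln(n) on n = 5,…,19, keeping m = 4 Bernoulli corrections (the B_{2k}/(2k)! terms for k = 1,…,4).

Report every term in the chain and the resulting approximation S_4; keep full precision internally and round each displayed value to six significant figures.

Integral: ∫_5^19 ln(x) dx = 33.8972.
½[f(5) + f(19)] = ½[1.60944 + 2.94444] = 2.27694.
Running total after boundary: 36.1741.
k=1: B_{2}/(2)! × [f^{(1)}(19) − f^{(1)}(5)] = 1/12 × (0.0526316 − 0.200000) = -0.0122807.
Partial sum through k=1: 36.1618.
k=2: B_{4}/(4)! × [f^{(3)}(19) − f^{(3)}(5)] = −1/720 × (0.000291588 − 0.0160000) = 2.18172e-05.
Partial sum through k=2: 36.1618.
k=3: B_{6}/(6)! × [f^{(5)}(19) − f^{(5)}(5)] = 1/30240 × (9.69267e-06 − 0.00768000) = -2.53648e-07.
Partial sum through k=3: 36.1618.
k=4: B_{8}/(8)! × [f^{(7)}(19) − f^{(7)}(5)] = −1/1209600 × (8.05485e-07 − 0.00921600) = 7.61838e-09.

S_4 ≈ 36.1618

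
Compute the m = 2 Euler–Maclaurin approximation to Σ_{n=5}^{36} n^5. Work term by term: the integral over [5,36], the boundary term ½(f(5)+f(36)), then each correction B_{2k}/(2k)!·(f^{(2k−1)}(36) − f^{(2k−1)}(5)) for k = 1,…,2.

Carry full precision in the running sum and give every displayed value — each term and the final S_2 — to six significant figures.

S_2 ≈ 3.93729e+08

∫_5^36 x^5 dx evaluates to 3.62794e+08.
Endpoint term: (f(5) + f(36))/2 = (3125.00 + 6.04662e+07)/2 = 3.02347e+07.
So far: 3.93029e+08.
k=1: B_{2}/(2)! × [f^{(1)}(36) − f^{(1)}(5)] = 1/12 × (8.39808e+06 − 3125.00) = 699580.
Running total after k=1: 3.93729e+08.
k=2: B_{4}/(4)! × [f^{(3)}(36) − f^{(3)}(5)] = −1/720 × (77760.0 − 1500.00) = -105.917.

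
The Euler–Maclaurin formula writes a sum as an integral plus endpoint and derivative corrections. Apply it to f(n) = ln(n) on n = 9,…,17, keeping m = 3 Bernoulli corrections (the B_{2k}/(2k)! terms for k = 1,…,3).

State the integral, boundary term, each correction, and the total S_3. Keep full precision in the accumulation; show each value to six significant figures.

The integral term ∫_9^17 ln(x) dx = 20.3896.
Endpoint term: (f(9) + f(17))/2 = (2.19722 + 2.83321)/2 = 2.51522.
Integral + boundary = 22.9048.
Order-1 term: 1/12 · (0.0588235 − 0.111111) = -0.00435730.
After k=1: 22.9005.
Order-2 term: −1/720 · (0.000407083 − 0.00274348) = 3.24500e-06.
After k=2: 22.9005.
Order-3 term: 1/30240 · (1.69031e-05 − 0.000406442) = -1.28816e-08.

S_3 ≈ 22.9005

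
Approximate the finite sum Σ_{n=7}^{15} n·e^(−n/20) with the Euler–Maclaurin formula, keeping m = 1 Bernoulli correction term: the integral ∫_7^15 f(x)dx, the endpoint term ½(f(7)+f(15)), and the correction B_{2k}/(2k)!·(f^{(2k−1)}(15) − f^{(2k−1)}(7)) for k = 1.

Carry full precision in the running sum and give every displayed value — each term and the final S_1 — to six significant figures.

Integral: ∫_7^15 x·e^(−x/20) dx = 49.8750.
Endpoint term: (f(7) + f(15))/2 = (4.93282 + 7.08550)/2 = 6.00916.
Running total after boundary: 55.8841.
Order-1 term: 1/12 · (0.118092 − 0.458047) = -0.0283296.

S_1 ≈ 55.8558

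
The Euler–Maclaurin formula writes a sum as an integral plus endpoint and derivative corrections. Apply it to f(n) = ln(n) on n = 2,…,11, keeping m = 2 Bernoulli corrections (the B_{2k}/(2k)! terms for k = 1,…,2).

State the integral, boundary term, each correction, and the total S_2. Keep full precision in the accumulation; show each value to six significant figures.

S_2 ≈ 17.5023

Integral: ∫_2^11 ln(x) dx = 15.9906.
Boundary: ½(f(2) + f(11)) = ½(0.693147 + 2.39790) = 1.54552.
Running total after boundary: 17.5361.
k=1: B_{2}/(2)! × [f^{(1)}(11) − f^{(1)}(2)] = 1/12 × (0.0909091 − 0.500000) = -0.0340909.
Partial sum through k=1: 17.5020.
k=2: B_{4}/(4)! × [f^{(3)}(11) − f^{(3)}(2)] = −1/720 × (0.00150263 − 0.250000) = 0.000345135.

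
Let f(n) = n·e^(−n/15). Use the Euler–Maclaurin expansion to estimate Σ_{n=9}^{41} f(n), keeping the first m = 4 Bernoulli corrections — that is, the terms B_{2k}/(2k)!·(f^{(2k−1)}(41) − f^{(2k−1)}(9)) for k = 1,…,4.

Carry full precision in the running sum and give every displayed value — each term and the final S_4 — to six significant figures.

The integral term ∫_9^41 x·e^(−x/15) dx = 142.970.
½[f(9) + f(41)] = ½[4.93930 + 2.66509] = 3.80220.
Running total after boundary: 146.772.
k=1: B_{2}/(2)! × [f^{(1)}(41) − f^{(1)}(9)] = 1/12 × (-0.112671 − 0.219525) = -0.0276829.
Running total after k=1: 146.745.
k=2: B_{4}/(4)! × [f^{(3)}(41) − f^{(3)}(9)] = −1/720 × (7.70397e-05 − 0.00585399) = 8.02354e-06.
Running total after k=2: 146.745.
k=3: B_{6}/(6)! × [f^{(5)}(41) − f^{(5)}(9)] = 1/30240 × (2.91039e-06 − 4.76992e-05) = -1.48111e-09.
Running total after k=3: 146.745.
k=4: B_{8}/(8)! × [f^{(7)}(41) − f^{(7)}(9)] = −1/1209600 × (2.43484e-08 − 3.08358e-07) = 2.34797e-13.

S_4 ≈ 146.745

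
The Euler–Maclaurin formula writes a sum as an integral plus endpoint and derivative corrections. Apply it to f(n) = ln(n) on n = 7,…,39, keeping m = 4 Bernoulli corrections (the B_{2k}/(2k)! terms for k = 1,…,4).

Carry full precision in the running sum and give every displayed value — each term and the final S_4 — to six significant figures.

S_4 ≈ 100.053

Integral: ∫_7^39 ln(x) dx = 97.2575.
½[f(7) + f(39)] = ½[1.94591 + 3.66356] = 2.80474.
Integral + boundary = 100.062.
k=1: B_{2}/(2)! × [f^{(1)}(39) − f^{(1)}(7)] = 1/12 × (0.0256410 − 0.142857) = -0.00976801.
Running total after k=1: 100.053.
k=2: B_{4}/(4)! × [f^{(3)}(39) − f^{(3)}(7)] = −1/720 × (3.37160e-05 − 0.00583090) = 8.05165e-06.
Running total after k=2: 100.053.
k=3: B_{6}/(6)! × [f^{(5)}(39) − f^{(5)}(7)] = 1/30240 × (2.66004e-07 − 0.00142798) = -4.72126e-08.
Running total after k=3: 100.053.
k=4: B_{8}/(8)! × [f^{(7)}(39) − f^{(7)}(7)] = −1/1209600 × (5.24663e-09 − 0.000874271) = 7.22773e-10.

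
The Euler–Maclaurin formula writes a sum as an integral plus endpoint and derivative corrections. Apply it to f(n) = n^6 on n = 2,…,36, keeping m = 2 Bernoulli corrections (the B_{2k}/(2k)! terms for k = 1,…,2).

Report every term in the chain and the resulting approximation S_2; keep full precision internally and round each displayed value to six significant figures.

S_2 ≈ 1.23135e+10

The integral term ∫_2^36 x^6 dx = 1.11949e+10.
Endpoint term: (f(2) + f(36))/2 = (64.0000 + 2.17678e+09)/2 = 1.08839e+09.
So far: 1.22833e+10.
Correction k=1: B_{2}/2! · (f^{(1)}(36) − f^{(1)}(2)) = 1/12 · (3.62797e+08 − 192.000) = 3.02331e+07.
Running total after k=1: 1.23135e+10.
Correction k=2: B_{4}/4! · (f^{(3)}(36) − f^{(3)}(2)) = −1/720 · (5.59872e+06 − 960.000) = -7774.67.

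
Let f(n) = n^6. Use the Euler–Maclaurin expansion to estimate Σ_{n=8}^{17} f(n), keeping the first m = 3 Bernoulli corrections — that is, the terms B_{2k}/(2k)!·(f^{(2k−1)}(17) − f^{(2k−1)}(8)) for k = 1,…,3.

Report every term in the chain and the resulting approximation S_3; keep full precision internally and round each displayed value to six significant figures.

∫_8^17 x^6 dx evaluates to 5.83202e+07.
Boundary: ½(f(8) + f(17)) = ½(262144 + 2.41376e+07) = 1.21999e+07.
So far: 7.05201e+07.
Correction k=1: B_{2}/2! · (f^{(1)}(17) − f^{(1)}(8)) = 1/12 · (8.51914e+06 − 196608) = 693544.
After k=1: 7.12136e+07.
Correction k=2: B_{4}/4! · (f^{(3)}(17) − f^{(3)}(8)) = −1/720 · (589560 − 61440.0) = -733.500.
After k=2: 7.12129e+07.
Correction k=3: B_{6}/6! · (f^{(5)}(17) − f^{(5)}(8)) = 1/30240 · (12240.0 − 5760.00) = 0.214286.

S_3 ≈ 7.12129e+07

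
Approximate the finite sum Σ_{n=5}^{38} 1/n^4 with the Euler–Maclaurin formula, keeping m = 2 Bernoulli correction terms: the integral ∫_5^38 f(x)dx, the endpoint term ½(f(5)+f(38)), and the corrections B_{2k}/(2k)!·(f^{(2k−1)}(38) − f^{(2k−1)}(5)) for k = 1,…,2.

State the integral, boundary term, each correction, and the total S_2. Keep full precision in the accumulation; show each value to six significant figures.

S_2 ≈ 0.00356536

∫_5^38 1/x^4 dx evaluates to 0.00266059.
½[f(5) + f(38)] = ½[0.00160000 + 4.79585e-07] = 0.000800240.
Integral + boundary = 0.00346083.
Correction k=1: B_{2}/2! · (f^{(1)}(38) − f^{(1)}(5)) = 1/12 · (-5.04826e-08 − (-0.00128000)) = 0.000106662.
Running total after k=1: 0.00356749.
Correction k=2: B_{4}/4! · (f^{(3)}(38) − f^{(3)}(5)) = −1/720 · (-1.04881e-09 − (-0.00153600)) = -2.13333e-06.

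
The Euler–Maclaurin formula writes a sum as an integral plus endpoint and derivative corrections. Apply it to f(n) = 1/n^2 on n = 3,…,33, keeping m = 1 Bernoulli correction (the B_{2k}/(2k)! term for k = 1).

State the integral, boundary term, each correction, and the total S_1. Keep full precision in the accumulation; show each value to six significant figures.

S_1 ≈ 0.365213

The integral term ∫_3^33 1/x^2 dx = 0.303030.
½[f(3) + f(33)] = ½[0.111111 + 0.000918274] = 0.0560147.
So far: 0.359045.
k=1: B_{2}/(2)! × [f^{(1)}(33) − f^{(1)}(3)] = 1/12 × (-5.56529e-05 − (-0.0740741)) = 0.00616820.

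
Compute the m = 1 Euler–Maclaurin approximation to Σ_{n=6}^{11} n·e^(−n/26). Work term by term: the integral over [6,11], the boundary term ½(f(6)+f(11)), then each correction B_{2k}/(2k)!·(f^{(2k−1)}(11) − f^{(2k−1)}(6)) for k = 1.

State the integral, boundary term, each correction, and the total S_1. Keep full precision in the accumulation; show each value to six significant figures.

The integral term ∫_6^11 x·e^(−x/26) dx = 30.4065.
Endpoint term: (f(6) + f(11))/2 = (4.76354 + 7.20531)/2 = 5.98442.
So far: 36.3909.
k=1: B_{2}/(2)! × [f^{(1)}(11) − f^{(1)}(6)] = 1/12 × (0.377901 − 0.610710) = -0.0194007.

S_1 ≈ 36.3715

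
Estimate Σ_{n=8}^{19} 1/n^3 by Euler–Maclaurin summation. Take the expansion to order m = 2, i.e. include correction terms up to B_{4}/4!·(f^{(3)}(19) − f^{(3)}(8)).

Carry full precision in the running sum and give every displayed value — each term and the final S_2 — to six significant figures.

Integral: ∫_8^19 1/x^3 dx = 0.00642746.
½[f(8) + f(19)] = ½[0.00195312 + 0.000145794] = 0.00104946.
Running total after boundary: 0.00747692.
k=1: B_{2}/(2)! × [f^{(1)}(19) − f^{(1)}(8)] = 1/12 × (-2.30201e-05 − (-0.000732422)) = 5.91168e-05.
Running total after k=1: 0.00753603.
k=2: B_{4}/(4)! × [f^{(3)}(19) − f^{(3)}(8)] = −1/720 × (-1.27535e-06 − (-0.000228882)) = -3.16120e-07.

S_2 ≈ 0.00753572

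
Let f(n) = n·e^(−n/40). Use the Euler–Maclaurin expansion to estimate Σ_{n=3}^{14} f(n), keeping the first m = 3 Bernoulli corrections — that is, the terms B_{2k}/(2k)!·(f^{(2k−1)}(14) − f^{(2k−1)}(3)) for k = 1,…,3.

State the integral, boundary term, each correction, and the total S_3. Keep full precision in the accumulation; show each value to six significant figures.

S_3 ≈ 79.8836

∫_3^14 x·e^(−x/40) dx evaluates to 73.5925.
Boundary: ½(f(3) + f(14)) = ½(2.78323 + 9.86563) = 6.32443.
So far: 79.9170.
Order-1 term: 1/12 · (0.458047 − 0.858163) = -0.0333430.
Partial sum through k=1: 79.8836.
Order-2 term: −1/720 · (0.00116714 − 0.00169603) = 7.34571e-07.
Partial sum through k=2: 79.8836.
Order-3 term: 1/30240 · (1.28000e-06 − 1.78482e-06) = -1.66938e-11.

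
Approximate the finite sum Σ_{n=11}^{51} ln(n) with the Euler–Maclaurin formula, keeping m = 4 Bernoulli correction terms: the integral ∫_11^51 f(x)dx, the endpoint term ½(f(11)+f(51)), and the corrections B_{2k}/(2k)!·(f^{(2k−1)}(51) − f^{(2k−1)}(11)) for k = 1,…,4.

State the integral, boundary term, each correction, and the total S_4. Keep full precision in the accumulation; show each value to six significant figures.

Integral: ∫_11^51 ln(x) dx = 134.146.
½[f(11) + f(51)] = ½[2.39790 + 3.93183] = 3.16486.
Running total after boundary: 137.311.
Order-1 term: 1/12 · (0.0196078 − 0.0909091) = -0.00594177.
Running total after k=1: 137.305.
Order-2 term: −1/720 · (1.50772e-05 − 0.00150263) = 2.06605e-06.
Running total after k=2: 137.305.
Order-3 term: 1/30240 · (6.95601e-08 − 0.000149021) = -4.92565e-09.
Running total after k=3: 137.305.
Order-4 term: −1/1209600 · (8.02308e-10 − 3.69474e-05) = 3.05445e-11.

S_4 ≈ 137.305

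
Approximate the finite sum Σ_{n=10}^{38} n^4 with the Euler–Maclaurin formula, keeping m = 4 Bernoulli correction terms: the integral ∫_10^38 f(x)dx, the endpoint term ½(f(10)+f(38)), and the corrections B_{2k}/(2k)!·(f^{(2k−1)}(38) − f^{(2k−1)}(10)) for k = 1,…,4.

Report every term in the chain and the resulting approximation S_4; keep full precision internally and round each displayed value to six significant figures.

Integral: ∫_10^38 x^4 dx = 1.58270e+07.
Endpoint term: (f(10) + f(38))/2 = (10000.0 + 2.08514e+06)/2 = 1.04757e+06.
So far: 1.68746e+07.
Correction k=1: B_{2}/2! · (f^{(1)}(38) − f^{(1)}(10)) = 1/12 · (219488 − 4000.00) = 17957.3.
After k=1: 1.68926e+07.
Correction k=2: B_{4}/4! · (f^{(3)}(38) − f^{(3)}(10)) = −1/720 · (912.000 − 240.000) = -0.933333.
After k=2: 1.68926e+07.
Correction k=3: B_{6}/6! · (f^{(5)}(38) − f^{(5)}(10)) = 1/30240 · (0.00000 − 0.00000) = 0.00000.
After k=3: 1.68926e+07.
Correction k=4: B_{8}/8! · (f^{(7)}(38) − f^{(7)}(10)) = −1/1209600 · (0.00000 − 0.00000) = 0.00000.

S_4 ≈ 1.68926e+07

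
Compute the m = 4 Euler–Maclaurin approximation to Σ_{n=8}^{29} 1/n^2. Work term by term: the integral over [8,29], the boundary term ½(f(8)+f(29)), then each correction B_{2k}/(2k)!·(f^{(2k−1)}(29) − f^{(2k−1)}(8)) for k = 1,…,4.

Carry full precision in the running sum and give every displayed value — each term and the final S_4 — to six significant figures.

The integral term ∫_8^29 1/x^2 dx = 0.0905172.
Endpoint term: (f(8) + f(29))/2 = (0.0156250 + 0.00118906)/2 = 0.00840703.
So far: 0.0989243.
Correction k=1: B_{2}/2! · (f^{(1)}(29) − f^{(1)}(8)) = 1/12 · (-8.20042e-05 − (-0.00390625)) = 0.000318687.
Partial sum through k=1: 0.0992430.
Correction k=2: B_{4}/4! · (f^{(3)}(29) − f^{(3)}(8)) = −1/720 · (-1.17010e-06 − (-0.000732422)) = -1.01563e-06.
Partial sum through k=2: 0.0992419.
Correction k=3: B_{6}/6! · (f^{(5)}(29) − f^{(5)}(8)) = 1/30240 · (-4.17394e-08 − (-0.000343323)) = 1.13519e-08.
Partial sum through k=3: 0.0992420.
Correction k=4: B_{8}/8! · (f^{(7)}(29) − f^{(7)}(8)) = −1/1209600 · (-2.77932e-09 − (-0.000300407)) = -2.48350e-10.

S_4 ≈ 0.0992420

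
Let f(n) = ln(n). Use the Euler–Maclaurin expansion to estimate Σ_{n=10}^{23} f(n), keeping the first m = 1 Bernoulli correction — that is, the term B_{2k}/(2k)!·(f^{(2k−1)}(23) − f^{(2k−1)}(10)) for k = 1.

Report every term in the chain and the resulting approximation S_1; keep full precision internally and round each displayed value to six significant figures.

S_1 ≈ 38.8048

Integral: ∫_10^23 ln(x) dx = 36.0905.
½[f(10) + f(23)] = ½[2.30259 + 3.13549] = 2.71904.
Running total after boundary: 38.8096.
Order-1 term: 1/12 · (0.0434783 − 0.100000) = -0.00471014.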